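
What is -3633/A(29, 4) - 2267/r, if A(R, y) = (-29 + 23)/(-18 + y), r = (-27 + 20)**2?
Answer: -417640/49 ≈ -8523.3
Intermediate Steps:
r = 49 (r = (-7)**2 = 49)
A(R, y) = -6/(-18 + y)
-3633/A(29, 4) - 2267/r = -3633/((-6/(-18 + 4))) - 2267/49 = -3633/((-6/(-14))) - 2267*1/49 = -3633/((-6*(-1/14))) - 2267/49 = -3633/3/7 - 2267/49 = -3633*7/3 - 2267/49 = -8477 - 2267/49 = -417640/49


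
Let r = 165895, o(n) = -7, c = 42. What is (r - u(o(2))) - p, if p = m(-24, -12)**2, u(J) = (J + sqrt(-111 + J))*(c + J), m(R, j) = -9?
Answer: 166059 - 35*I*sqrt(118) ≈ 1.6606e+5 - 380.2*I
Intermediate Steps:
u(J) = (42 + J)*(J + sqrt(-111 + J)) (u(J) = (J + sqrt(-111 + J))*(42 + J) = (42 + J)*(J + sqrt(-111 + J)))
p = 81 (p = (-9)**2 = 81)
(r - u(o(2))) - p = (165895 - ((-7)**2 + 42*(-7) + 42*sqrt(-111 - 7) - 7*sqrt(-111 - 7))) - 1*81 = (165895 - (49 - 294 + 42*sqrt(-118) - 7*I*sqrt(118))) - 81 = (165895 - (49 - 294 + 42*(I*sqrt(118)) - 7*I*sqrt(118))) - 81 = (165895 - (49 - 294 + 42*I*sqrt(118) - 7*I*sqrt(118))) - 81 = (165895 - (-245 + 35*I*sqrt(118))) - 81 = (165895 + (245 - 35*I*sqrt(118))) - 81 = (166140 - 35*I*sqrt(118)) - 81 = 166059 - 35*I*sqrt(118)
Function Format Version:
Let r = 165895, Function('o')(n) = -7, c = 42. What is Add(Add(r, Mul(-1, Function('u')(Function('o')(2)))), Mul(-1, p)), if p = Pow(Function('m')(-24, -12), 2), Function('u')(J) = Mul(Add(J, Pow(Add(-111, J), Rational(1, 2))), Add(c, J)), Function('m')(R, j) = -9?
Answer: Add(166059, Mul(-35, I, Pow(118, Rational(1, 2)))) ≈ Add(1.6606e+5, Mul(-380.20, I))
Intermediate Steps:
Function('u')(J) = Mul(Add(42, J), Add(J, Pow(Add(-111, J), Rational(1, 2)))) (Function('u')(J) = Mul(Add(J, Pow(Add(-111, J), Rational(1, 2))), Add(42, J)) = Mul(Add(42, J), Add(J, Pow(Add(-111, J), Rational(1, 2)))))
p = 81 (p = Pow(-9, 2) = 81)
Add(Add(r, Mul(-1, Function('u')(Function('o')(2)))), Mul(-1, p)) = Add(Add(165895, Mul(-1, Add(Pow(-7, 2), Mul(42, -7), Mul(42, Pow(Add(-111, -7), Rational(1, 2))), Mul(-7, Pow(Add(-111, -7), Rational(1, 2)))))), Mul(-1, 81)) = Add(Add(165895, Mul(-1, Add(49, -294, Mul(42, Pow(-118, Rational(1, 2))), Mul(-7, Pow(-118, Rational(1, 2)))))), -81) = Add(Add(165895, Mul(-1, Add(49, -294, Mul(42, Mul(I, Pow(118, Rational(1, 2)))), Mul(-7, Mul(I, Pow(118, Rational(1, 2))))))), -81) = Add(Add(165895, Mul(-1, Add(49, -294, Mul(42, I, Pow(118, Rational(1, 2))), Mul(-7, I, Pow(118, Rational(1, 2)))))), -81) = Add(Add(165895, Mul(-1, Add(-245, Mul(35, I, Pow(118, Rational(1, 2)))))), -81) = Add(Add(165895, Add(245, Mul(-35, I, Pow(118, Rational(1, 2))))), -81) = Add(Add(166140, Mul(-35, I, Pow(118, Rational(1, 2)))), -81) = Add(166059, Mul(-35, I, Pow(118, Rational(1, 2))))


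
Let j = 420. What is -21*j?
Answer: -8820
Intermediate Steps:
-21*j = -21*420 = -8820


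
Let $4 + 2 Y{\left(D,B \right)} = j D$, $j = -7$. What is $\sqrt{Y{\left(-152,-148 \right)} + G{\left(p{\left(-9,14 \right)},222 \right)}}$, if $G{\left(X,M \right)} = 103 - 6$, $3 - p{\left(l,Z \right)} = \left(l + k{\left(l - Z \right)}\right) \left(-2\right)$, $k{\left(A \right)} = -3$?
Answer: $\sqrt{627} \approx 25.04$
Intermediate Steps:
$p{\left(l,Z \right)} = -3 + 2 l$ ($p{\left(l,Z \right)} = 3 - \left(l - 3\right) \left(-2\right) = 3 - \left(-3 + l\right) \left(-2\right) = 3 - \left(6 - 2 l\right) = 3 + \left(-6 + 2 l\right) = -3 + 2 l$)
$Y{\left(D,B \right)} = -2 - \frac{7 D}{2}$ ($Y{\left(D,B \right)} = -2 + \frac{\left(-7\right) D}{2} = -2 - \frac{7 D}{2}$)
$G{\left(X,M \right)} = 97$
$\sqrt{Y{\left(-152,-148 \right)} + G{\left(p{\left(-9,14 \right)},222 \right)}} = \sqrt{\left(-2 - -532\right) + 97} = \sqrt{\left(-2 + 532\right) + 97} = \sqrt{530 + 97} = \sqrt{627}$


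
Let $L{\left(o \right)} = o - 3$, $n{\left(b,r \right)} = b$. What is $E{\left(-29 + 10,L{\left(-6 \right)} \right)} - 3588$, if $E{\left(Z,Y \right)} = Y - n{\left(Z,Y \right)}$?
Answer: $-3578$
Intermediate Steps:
$L{\left(o \right)} = -3 + o$
$E{\left(Z,Y \right)} = Y - Z$
$E{\left(-29 + 10,L{\left(-6 \right)} \right)} - 3588 = \left(\left(-3 - 6\right) - \left(-29 + 10\right)\right) - 3588 = \left(-9 - -19\right) - 3588 = \left(-9 + 19\right) - 3588 = 10 - 3588 = -3578$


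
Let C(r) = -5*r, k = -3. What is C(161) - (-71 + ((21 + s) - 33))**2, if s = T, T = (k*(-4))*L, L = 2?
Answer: -4286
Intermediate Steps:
T = 24 (T = -3*(-4)*2 = 12*2 = 24)
s = 24
C(161) - (-71 + ((21 + s) - 33))**2 = -5*161 - (-71 + ((21 + 24) - 33))**2 = -805 - (-71 + (45 - 33))**2 = -805 - (-71 + 12)**2 = -805 - 1*(-59)**2 = -805 - 1*3481 = -805 - 3481 = -4286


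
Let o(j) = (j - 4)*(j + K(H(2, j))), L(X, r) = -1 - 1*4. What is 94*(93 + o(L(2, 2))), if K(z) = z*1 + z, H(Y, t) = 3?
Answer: 7896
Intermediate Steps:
L(X, r) = -5 (L(X, r) = -1 - 4 = -5)
K(z) = 2*z (K(z) = z + z = 2*z)
o(j) = (-4 + j)*(6 + j) (o(j) = (j - 4)*(j + 2*3) = (-4 + j)*(j + 6) = (-4 + j)*(6 + j))
94*(93 + o(L(2, 2))) = 94*(93 + (-24 + (-5)² + 2*(-5))) = 94*(93 + (-24 + 25 - 10)) = 94*(93 - 9) = 94*84 = 7896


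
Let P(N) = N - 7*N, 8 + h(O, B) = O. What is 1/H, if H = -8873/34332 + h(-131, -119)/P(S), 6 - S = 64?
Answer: -82969/54583 ≈ -1.5201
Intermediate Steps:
S = -58 (S = 6 - 1*64 = 6 - 64 = -58)
h(O, B) = -8 + O
P(N) = -6*N
H = -54583/82969 (H = -8873/34332 + (-8 - 131)/((-6*(-58))) = -8873*1/34332 - 139/348 = -8873/34332 - 139*1/348 = -8873/34332 - 139/348 = -54583/82969 ≈ -0.65787)
1/H = 1/(-54583/82969) = -82969/54583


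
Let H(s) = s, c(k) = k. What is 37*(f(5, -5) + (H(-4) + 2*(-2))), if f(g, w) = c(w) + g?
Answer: -296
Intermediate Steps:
f(g, w) = g + w (f(g, w) = w + g = g + w)
37*(f(5, -5) + (H(-4) + 2*(-2))) = 37*((5 - 5) + (-4 + 2*(-2))) = 37*(0 + (-4 - 4)) = 37*(0 - 8) = 37*(-8) = -296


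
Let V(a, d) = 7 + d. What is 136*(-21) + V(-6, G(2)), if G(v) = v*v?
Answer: -2845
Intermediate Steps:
G(v) = v²
136*(-21) + V(-6, G(2)) = 136*(-21) + (7 + 2²) = -2856 + (7 + 4) = -2856 + 11 = -2845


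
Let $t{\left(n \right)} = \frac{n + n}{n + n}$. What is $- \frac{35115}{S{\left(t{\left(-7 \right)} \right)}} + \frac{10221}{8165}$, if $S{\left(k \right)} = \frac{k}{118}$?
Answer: $- \frac{33832238829}{8165} \approx -4.1436 \cdot 10^{6}$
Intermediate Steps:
$t{\left(n \right)} = 1$ ($t{\left(n \right)} = \frac{2 n}{2 n} = 2 n \frac{1}{2 n} = 1$)
$S{\left(k \right)} = \frac{k}{118}$ ($S{\left(k \right)} = k \frac{1}{118} = \frac{k}{118}$)
$- \frac{35115}{S{\left(t{\left(-7 \right)} \right)}} + \frac{10221}{8165} = - \frac{35115}{\frac{1}{118} \cdot 1} + \frac{10221}{8165} = - 35115 \frac{1}{\frac{1}{118}} + 10221 \cdot \frac{1}{8165} = \left(-35115\right) 118 + \frac{10221}{8165} = -4143570 + \frac{10221}{8165} = - \frac{33832238829}{8165}$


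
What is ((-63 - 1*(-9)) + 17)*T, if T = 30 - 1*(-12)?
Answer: -1554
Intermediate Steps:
T = 42 (T = 30 + 12 = 42)
((-63 - 1*(-9)) + 17)*T = ((-63 - 1*(-9)) + 17)*42 = ((-63 + 9) + 17)*42 = (-54 + 17)*42 = -37*42 = -1554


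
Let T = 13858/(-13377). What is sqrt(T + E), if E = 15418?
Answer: 2*sqrt(83286294)/147 ≈ 124.17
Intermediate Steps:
T = -1066/1029 (T = 13858*(-1/13377) = -1066/1029 ≈ -1.0360)
sqrt(T + E) = sqrt(-1066/1029 + 15418) = sqrt(15864056/1029) = 2*sqrt(83286294)/147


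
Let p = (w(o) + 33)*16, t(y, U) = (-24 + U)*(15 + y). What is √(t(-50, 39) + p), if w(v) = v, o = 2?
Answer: √35 ≈ 5.9161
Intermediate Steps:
p = 560 (p = (2 + 33)*16 = 35*16 = 560)
√(t(-50, 39) + p) = √((-360 - 24*(-50) + 15*39 + 39*(-50)) + 560) = √((-360 + 1200 + 585 - 1950) + 560) = √(-525 + 560) = √35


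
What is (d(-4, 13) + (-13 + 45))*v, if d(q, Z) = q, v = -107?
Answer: -2996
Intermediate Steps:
(d(-4, 13) + (-13 + 45))*v = (-4 + (-13 + 45))*(-107) = (-4 + 32)*(-107) = 28*(-107) = -2996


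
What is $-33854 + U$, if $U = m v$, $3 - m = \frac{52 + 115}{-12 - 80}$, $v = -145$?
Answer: $- \frac{3178803}{92} \approx -34552.0$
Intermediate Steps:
$m = \frac{443}{92}$ ($m = 3 - \frac{52 + 115}{-12 - 80} = 3 - \frac{167}{-92} = 3 - 167 \left(- \frac{1}{92}\right) = 3 - - \frac{167}{92} = 3 + \frac{167}{92} = \frac{443}{92} \approx 4.8152$)
$U = - \frac{64235}{92}$ ($U = \frac{443}{92} \left(-145\right) = - \frac{64235}{92} \approx -698.21$)
$-33854 + U = -33854 - \frac{64235}{92} = - \frac{3178803}{92}$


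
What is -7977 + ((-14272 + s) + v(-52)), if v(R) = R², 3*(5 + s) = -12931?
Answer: -71581/3 ≈ -23860.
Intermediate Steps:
s = -12946/3 (s = -5 + (⅓)*(-12931) = -5 - 12931/3 = -12946/3 ≈ -4315.3)
-7977 + ((-14272 + s) + v(-52)) = -7977 + ((-14272 - 12946/3) + (-52)²) = -7977 + (-55762/3 + 2704) = -7977 - 47650/3 = -71581/3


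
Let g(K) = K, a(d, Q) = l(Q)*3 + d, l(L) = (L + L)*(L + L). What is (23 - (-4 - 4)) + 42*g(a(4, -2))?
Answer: 2215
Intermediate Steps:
l(L) = 4*L**2 (l(L) = (2*L)*(2*L) = 4*L**2)
a(d, Q) = d + 12*Q**2 (a(d, Q) = (4*Q**2)*3 + d = 12*Q**2 + d = d + 12*Q**2)
(23 - (-4 - 4)) + 42*g(a(4, -2)) = (23 - (-4 - 4)) + 42*(4 + 12*(-2)**2) = (23 - 1*(-8)) + 42*(4 + 12*4) = (23 + 8) + 42*(4 + 48) = 31 + 42*52 = 31 + 2184 = 2215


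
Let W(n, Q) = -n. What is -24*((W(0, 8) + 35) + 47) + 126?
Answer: -1842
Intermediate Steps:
-24*((W(0, 8) + 35) + 47) + 126 = -24*((-1*0 + 35) + 47) + 126 = -24*((0 + 35) + 47) + 126 = -24*(35 + 47) + 126 = -24*82 + 126 = -1968 + 126 = -1842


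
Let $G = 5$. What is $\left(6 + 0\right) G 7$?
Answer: $210$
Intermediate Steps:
$\left(6 + 0\right) G 7 = \left(6 + 0\right) 5 \cdot 7 = 6 \cdot 5 \cdot 7 = 30 \cdot 7 = 210$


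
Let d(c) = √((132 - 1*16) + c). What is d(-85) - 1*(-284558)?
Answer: 284558 + √31 ≈ 2.8456e+5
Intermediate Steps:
d(c) = √(116 + c) (d(c) = √((132 - 16) + c) = √(116 + c))
d(-85) - 1*(-284558) = √(116 - 85) - 1*(-284558) = √31 + 284558 = 284558 + √31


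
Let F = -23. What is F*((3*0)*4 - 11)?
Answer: 253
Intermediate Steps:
F*((3*0)*4 - 11) = -23*((3*0)*4 - 11) = -23*(0*4 - 11) = -23*(0 - 11) = -23*(-11) = 253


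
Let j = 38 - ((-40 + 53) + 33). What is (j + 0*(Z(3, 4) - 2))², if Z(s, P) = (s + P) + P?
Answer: 64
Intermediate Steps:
j = -8 (j = 38 - (13 + 33) = 38 - 1*46 = 38 - 46 = -8)
Z(s, P) = s + 2*P (Z(s, P) = (P + s) + P = s + 2*P)
(j + 0*(Z(3, 4) - 2))² = (-8 + 0*((3 + 2*4) - 2))² = (-8 + 0*((3 + 8) - 2))² = (-8 + 0*(11 - 2))² = (-8 + 0*9)² = (-8 + 0)² = (-8)² = 64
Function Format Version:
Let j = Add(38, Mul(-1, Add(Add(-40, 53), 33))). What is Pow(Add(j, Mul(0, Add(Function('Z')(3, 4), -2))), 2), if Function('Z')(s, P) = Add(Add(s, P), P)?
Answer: 64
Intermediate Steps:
j = -8 (j = Add(38, Mul(-1, Add(13, 33))) = Add(38, Mul(-1, 46)) = Add(38, -46) = -8)
Function('Z')(s, P) = Add(s, Mul(2, P)) (Function('Z')(s, P) = Add(Add(P, s), P) = Add(s, Mul(2, P)))
Pow(Add(j, Mul(0, Add(Function('Z')(3, 4), -2))), 2) = Pow(Add(-8, Mul(0, Add(Add(3, Mul(2, 4)), -2))), 2) = Pow(Add(-8, Mul(0, Add(Add(3, 8), -2))), 2) = Pow(Add(-8, Mul(0, Add(11, -2))), 2) = Pow(Add(-8, Mul(0, 9)), 2) = Pow(Add(-8, 0), 2) = Pow(-8, 2) = 64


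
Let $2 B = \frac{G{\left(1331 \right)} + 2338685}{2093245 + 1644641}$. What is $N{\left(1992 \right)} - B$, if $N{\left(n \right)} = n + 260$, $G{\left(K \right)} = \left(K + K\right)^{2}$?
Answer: $\frac{5608671205}{2491924} \approx 2250.7$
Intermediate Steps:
$G{\left(K \right)} = 4 K^{2}$ ($G{\left(K \right)} = \left(2 K\right)^{2} = 4 K^{2}$)
$N{\left(n \right)} = 260 + n$
$B = \frac{3141643}{2491924}$ ($B = \frac{\left(4 \cdot 1331^{2} + 2338685\right) \frac{1}{2093245 + 1644641}}{2} = \frac{\left(4 \cdot 1771561 + 2338685\right) \frac{1}{3737886}}{2} = \frac{\left(7086244 + 2338685\right) \frac{1}{3737886}}{2} = \frac{9424929 \cdot \frac{1}{3737886}}{2} = \frac{1}{2} \cdot \frac{3141643}{1245962} = \frac{3141643}{2491924} \approx 1.2607$)
$N{\left(1992 \right)} - B = \left(260 + 1992\right) - \frac{3141643}{2491924} = 2252 - \frac{3141643}{2491924} = \frac{5608671205}{2491924}$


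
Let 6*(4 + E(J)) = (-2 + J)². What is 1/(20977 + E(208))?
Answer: 3/84137 ≈ 3.5656e-5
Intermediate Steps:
E(J) = -4 + (-2 + J)²/6
1/(20977 + E(208)) = 1/(20977 + (-4 + (-2 + 208)²/6)) = 1/(20977 + (-4 + (⅙)*206²)) = 1/(20977 + (-4 + (⅙)*42436)) = 1/(20977 + (-4 + 21218/3)) = 1/(20977 + 21206/3) = 1/(84137/3) = 3/84137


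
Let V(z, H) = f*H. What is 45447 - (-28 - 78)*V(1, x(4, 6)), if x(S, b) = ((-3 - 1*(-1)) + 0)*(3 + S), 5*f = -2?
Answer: 230203/5 ≈ 46041.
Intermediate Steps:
f = -2/5 (f = (1/5)*(-2) = -2/5 ≈ -0.40000)
x(S, b) = -6 - 2*S (x(S, b) = ((-3 + 1) + 0)*(3 + S) = (-2 + 0)*(3 + S) = -2*(3 + S) = -6 - 2*S)
V(z, H) = -2*H/5
45447 - (-28 - 78)*V(1, x(4, 6)) = 45447 - (-28 - 78)*(-2*(-6 - 2*4)/5) = 45447 - (-106)*(-2*(-6 - 8)/5) = 45447 - (-106)*(-2/5*(-14)) = 45447 - (-106)*28/5 = 45447 - 1*(-2968/5) = 45447 + 2968/5 = 230203/5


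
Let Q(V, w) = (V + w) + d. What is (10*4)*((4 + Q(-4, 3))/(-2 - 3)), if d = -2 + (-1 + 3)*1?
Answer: -24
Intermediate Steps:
d = 0 (d = -2 + 2*1 = -2 + 2 = 0)
Q(V, w) = V + w (Q(V, w) = (V + w) + 0 = V + w)
(10*4)*((4 + Q(-4, 3))/(-2 - 3)) = (10*4)*((4 + (-4 + 3))/(-2 - 3)) = 40*((4 - 1)/(-5)) = 40*(3*(-1/5)) = 40*(-3/5) = -24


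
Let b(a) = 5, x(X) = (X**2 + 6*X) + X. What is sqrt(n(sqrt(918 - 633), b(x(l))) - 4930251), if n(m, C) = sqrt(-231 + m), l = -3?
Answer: sqrt(-4930251 + sqrt(-231 + sqrt(285))) ≈ 0.e-3 + 2220.4*I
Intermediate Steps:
x(X) = X**2 + 7*X
sqrt(n(sqrt(918 - 633), b(x(l))) - 4930251) = sqrt(sqrt(-231 + sqrt(918 - 633)) - 4930251) = sqrt(sqrt(-231 + sqrt(285)) - 4930251) = sqrt(-4930251 + sqrt(-231 + sqrt(285)))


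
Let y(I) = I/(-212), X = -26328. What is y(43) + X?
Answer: -5581579/212 ≈ -26328.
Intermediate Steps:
y(I) = -I/212 (y(I) = I*(-1/212) = -I/212)
y(43) + X = -1/212*43 - 26328 = -43/212 - 26328 = -5581579/212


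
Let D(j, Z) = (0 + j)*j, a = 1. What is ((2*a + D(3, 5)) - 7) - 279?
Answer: -275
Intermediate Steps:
D(j, Z) = j**2 (D(j, Z) = j*j = j**2)
((2*a + D(3, 5)) - 7) - 279 = ((2*1 + 3**2) - 7) - 279 = ((2 + 9) - 7) - 279 = (11 - 7) - 279 = 4 - 279 = -275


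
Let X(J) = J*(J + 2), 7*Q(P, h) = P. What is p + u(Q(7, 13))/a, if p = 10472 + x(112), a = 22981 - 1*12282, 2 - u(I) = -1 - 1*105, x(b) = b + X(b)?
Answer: 249843156/10699 ≈ 23352.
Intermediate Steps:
Q(P, h) = P/7
X(J) = J*(2 + J)
x(b) = b + b*(2 + b)
u(I) = 108 (u(I) = 2 - (-1 - 1*105) = 2 - (-1 - 105) = 2 - 1*(-106) = 2 + 106 = 108)
a = 10699 (a = 22981 - 12282 = 10699)
p = 23352 (p = 10472 + 112*(3 + 112) = 10472 + 112*115 = 10472 + 12880 = 23352)
p + u(Q(7, 13))/a = 23352 + 108/10699 = 249843156/10699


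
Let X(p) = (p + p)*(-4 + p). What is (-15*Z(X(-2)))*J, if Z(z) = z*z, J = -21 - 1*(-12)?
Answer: 77760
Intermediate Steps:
J = -9 (J = -21 + 12 = -9)
X(p) = 2*p*(-4 + p) (X(p) = (2*p)*(-4 + p) = 2*p*(-4 + p))
Z(z) = z**2
(-15*Z(X(-2)))*J = -15*16*(-4 - 2)**2*(-9) = -15*(2*(-2)*(-6))**2*(-9) = -15*24**2*(-9) = -15*576*(-9) = -8640*(-9) = 77760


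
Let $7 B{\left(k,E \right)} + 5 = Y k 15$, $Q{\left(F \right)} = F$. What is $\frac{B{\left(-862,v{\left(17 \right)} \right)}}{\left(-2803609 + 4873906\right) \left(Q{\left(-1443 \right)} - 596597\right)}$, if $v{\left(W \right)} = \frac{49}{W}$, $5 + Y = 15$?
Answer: $\frac{25861}{1733368585032} \approx 1.4919 \cdot 10^{-8}$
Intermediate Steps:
$Y = 10$ ($Y = -5 + 15 = 10$)
$B{\left(k,E \right)} = - \frac{5}{7} + \frac{150 k}{7}$ ($B{\left(k,E \right)} = - \frac{5}{7} + \frac{10 k 15}{7} = - \frac{5}{7} + \frac{150 k}{7}$)
$\frac{B{\left(-862,v{\left(17 \right)} \right)}}{\left(-2803609 + 4873906\right) \left(Q{\left(-1443 \right)} - 596597\right)} = \frac{- \frac{5}{7} + \frac{150}{7} \left(-862\right)}{\left(-2803609 + 4873906\right) \left(-1443 - 596597\right)} = \frac{- \frac{5}{7} - \frac{129300}{7}}{2070297 \left(-598040\right)} = - \frac{129305}{7 \left(-1238120417880\right)} = \left(- \frac{129305}{7}\right) \left(- \frac{1}{1238120417880}\right) = \frac{25861}{1733368585032}$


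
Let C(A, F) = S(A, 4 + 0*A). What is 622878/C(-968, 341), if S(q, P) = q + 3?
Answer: -622878/965 ≈ -645.47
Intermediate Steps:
S(q, P) = 3 + q
C(A, F) = 3 + A
622878/C(-968, 341) = 622878/(3 - 968) = 622878/(-965) = 622878*(-1/965) = -622878/965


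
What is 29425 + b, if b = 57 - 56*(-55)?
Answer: 32562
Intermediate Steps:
b = 3137 (b = 57 + 3080 = 3137)
29425 + b = 29425 + 3137 = 32562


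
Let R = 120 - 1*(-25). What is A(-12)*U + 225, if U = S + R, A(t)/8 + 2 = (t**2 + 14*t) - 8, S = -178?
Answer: 9201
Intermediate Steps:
R = 145 (R = 120 + 25 = 145)
A(t) = -80 + 8*t**2 + 112*t (A(t) = -16 + 8*((t**2 + 14*t) - 8) = -16 + 8*(-8 + t**2 + 14*t) = -16 + (-64 + 8*t**2 + 112*t) = -80 + 8*t**2 + 112*t)
U = -33 (U = -178 + 145 = -33)
A(-12)*U + 225 = (-80 + 8*(-12)**2 + 112*(-12))*(-33) + 225 = (-80 + 8*144 - 1344)*(-33) + 225 = (-80 + 1152 - 1344)*(-33) + 225 = -272*(-33) + 225 = 8976 + 225 = 9201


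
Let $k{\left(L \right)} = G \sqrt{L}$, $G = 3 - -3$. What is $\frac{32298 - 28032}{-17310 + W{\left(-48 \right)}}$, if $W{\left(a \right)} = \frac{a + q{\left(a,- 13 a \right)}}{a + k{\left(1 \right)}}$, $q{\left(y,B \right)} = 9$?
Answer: $- \frac{59724}{242327} \approx -0.24646$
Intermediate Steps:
$G = 6$ ($G = 3 + 3 = 6$)
$k{\left(L \right)} = 6 \sqrt{L}$
$W{\left(a \right)} = \frac{9 + a}{6 + a}$ ($W{\left(a \right)} = \frac{a + 9}{a + 6 \sqrt{1}} = \frac{9 + a}{a + 6 \cdot 1} = \frac{9 + a}{a + 6} = \frac{9 + a}{6 + a}$)
$\frac{32298 - 28032}{-17310 + W{\left(-48 \right)}} = \frac{32298 - 28032}{-17310 + \frac{9 - 48}{6 - 48}} = \frac{4266}{-17310 + \frac{1}{-42} \left(-39\right)} = \frac{4266}{-17310 - - \frac{13}{14}} = \frac{4266}{-17310 + \frac{13}{14}} = \frac{4266}{- \frac{242327}{14}} = 4266 \left(- \frac{14}{242327}\right) = - \frac{59724}{242327}$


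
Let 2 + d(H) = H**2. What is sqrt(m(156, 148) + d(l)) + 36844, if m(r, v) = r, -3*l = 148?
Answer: 36844 + sqrt(23290)/3 ≈ 36895.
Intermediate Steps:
l = -148/3 (l = -1/3*148 = -148/3 ≈ -49.333)
d(H) = -2 + H**2
sqrt(m(156, 148) + d(l)) + 36844 = sqrt(156 + (-2 + (-148/3)**2)) + 36844 = sqrt(156 + (-2 + 21904/9)) + 36844 = sqrt(156 + 21886/9) + 36844 = sqrt(23290/9) + 36844 = sqrt(23290)/3 + 36844 = 36844 + sqrt(23290)/3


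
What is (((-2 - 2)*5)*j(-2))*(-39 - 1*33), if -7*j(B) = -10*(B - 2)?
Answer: -57600/7 ≈ -8228.6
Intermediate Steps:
j(B) = -20/7 + 10*B/7 (j(B) = -(-10)*(B - 2)/7 = -(-10)*(-2 + B)/7 = -(20 - 10*B)/7 = -20/7 + 10*B/7)
(((-2 - 2)*5)*j(-2))*(-39 - 1*33) = (((-2 - 2)*5)*(-20/7 + (10/7)*(-2)))*(-39 - 1*33) = ((-4*5)*(-20/7 - 20/7))*(-39 - 33) = -20*(-40/7)*(-72) = (800/7)*(-72) = -57600/7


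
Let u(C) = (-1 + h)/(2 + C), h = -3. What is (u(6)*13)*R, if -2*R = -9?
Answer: -117/4 ≈ -29.250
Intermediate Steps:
R = 9/2 (R = -1/2*(-9) = 9/2 ≈ 4.5000)
u(C) = -4/(2 + C) (u(C) = (-1 - 3)/(2 + C) = -4/(2 + C))
(u(6)*13)*R = (-4/(2 + 6)*13)*(9/2) = (-4/8*13)*(9/2) = (-4*1/8*13)*(9/2) = -1/2*13*(9/2) = -13/2*9/2 = -117/4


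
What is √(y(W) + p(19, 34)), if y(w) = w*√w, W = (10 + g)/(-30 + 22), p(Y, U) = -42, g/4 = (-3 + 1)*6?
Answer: √(-672 + 38*√19)/4 ≈ 5.6256*I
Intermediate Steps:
g = -48 (g = 4*((-3 + 1)*6) = 4*(-2*6) = 4*(-12) = -48)
W = 19/4 (W = (10 - 48)/(-30 + 22) = -38/(-8) = -38*(-⅛) = 19/4 ≈ 4.7500)
y(w) = w^(3/2)
√(y(W) + p(19, 34)) = √((19/4)^(3/2) - 42) = √(19*√19/8 - 42) = √(-42 + 19*√19/8)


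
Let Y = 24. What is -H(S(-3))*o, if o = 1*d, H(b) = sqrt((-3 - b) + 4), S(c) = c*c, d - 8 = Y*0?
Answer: -16*I*sqrt(2) ≈ -22.627*I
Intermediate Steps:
d = 8 (d = 8 + 24*0 = 8 + 0 = 8)
S(c) = c**2
H(b) = sqrt(1 - b)
o = 8 (o = 1*8 = 8)
-H(S(-3))*o = -sqrt(1 - 1*(-3)**2)*8 = -sqrt(1 - 1*9)*8 = -sqrt(1 - 9)*8 = -sqrt(-8)*8 = -2*I*sqrt(2)*8 = -16*I*sqrt(2)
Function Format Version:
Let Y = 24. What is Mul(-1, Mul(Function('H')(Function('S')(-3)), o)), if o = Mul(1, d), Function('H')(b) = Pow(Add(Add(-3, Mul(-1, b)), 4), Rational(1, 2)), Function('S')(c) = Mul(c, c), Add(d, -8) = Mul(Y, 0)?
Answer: Mul(-16, I, Pow(2, Rational(1, 2))) ≈ Mul(-22.627, I)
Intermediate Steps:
d = 8 (d = Add(8, Mul(24, 0)) = Add(8, 0) = 8)
Function('S')(c) = Pow(c, 2)
Function('H')(b) = Pow(Add(1, Mul(-1, b)), Rational(1, 2))
o = 8 (o = Mul(1, 8) = 8)
Mul(-1, Mul(Function('H')(Function('S')(-3)), o)) = Mul(-1, Mul(Pow(Add(1, Mul(-1, Pow(-3, 2))), Rational(1, 2)), 8)) = Mul(-1, Mul(Pow(Add(1, Mul(-1, 9)), Rational(1, 2)), 8)) = Mul(-1, Mul(Pow(Add(1, -9), Rational(1, 2)), 8)) = Mul(-1, Mul(Pow(-8, Rational(1, 2)), 8)) = Mul(-1, Mul(Mul(2, I, Pow(2, Rational(1, 2))), 8)) = Mul(-1, Mul(16, I, Pow(2, Rational(1, 2)))) = Mul(-16, I, Pow(2, Rational(1, 2)))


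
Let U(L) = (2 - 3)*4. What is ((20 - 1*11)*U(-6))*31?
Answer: -1116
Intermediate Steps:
U(L) = -4 (U(L) = -1*4 = -4)
((20 - 1*11)*U(-6))*31 = ((20 - 1*11)*(-4))*31 = ((20 - 11)*(-4))*31 = (9*(-4))*31 = -36*31 = -1116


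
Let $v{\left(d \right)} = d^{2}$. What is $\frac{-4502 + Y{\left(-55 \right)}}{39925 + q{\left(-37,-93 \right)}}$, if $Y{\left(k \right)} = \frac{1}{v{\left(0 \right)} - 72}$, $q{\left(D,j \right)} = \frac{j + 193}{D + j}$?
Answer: $- \frac{842777}{7473816} \approx -0.11276$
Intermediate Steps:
$q{\left(D,j \right)} = \frac{193 + j}{D + j}$
$Y{\left(k \right)} = - \frac{1}{72}$ ($Y{\left(k \right)} = \frac{1}{0^{2} - 72} = \frac{1}{0 - 72} = \frac{1}{-72} = - \frac{1}{72}$)
$\frac{-4502 + Y{\left(-55 \right)}}{39925 + q{\left(-37,-93 \right)}} = \frac{-4502 - \frac{1}{72}}{39925 + \frac{193 - 93}{-37 - 93}} = - \frac{324145}{72 \left(39925 + \frac{1}{-130} \cdot 100\right)} = - \frac{324145}{72 \left(39925 - \frac{10}{13}\right)} = - \frac{324145}{72 \cdot \frac{519015}{13}} = \left(- \frac{324145}{72}\right) \frac{13}{519015} = - \frac{842777}{7473816}$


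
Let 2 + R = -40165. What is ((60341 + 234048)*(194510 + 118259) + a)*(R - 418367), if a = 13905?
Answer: -42219869766670564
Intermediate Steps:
R = -40167 (R = -2 - 40165 = -40167)
((60341 + 234048)*(194510 + 118259) + a)*(R - 418367) = ((60341 + 234048)*(194510 + 118259) + 13905)*(-40167 - 418367) = (294389*312769 + 13905)*(-458534) = (92075753141 + 13905)*(-458534) = 92075767046*(-458534) = -42219869766670564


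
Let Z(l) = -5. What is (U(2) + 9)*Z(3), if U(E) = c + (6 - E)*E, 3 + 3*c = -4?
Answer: -220/3 ≈ -73.333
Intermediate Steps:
c = -7/3 (c = -1 + (⅓)*(-4) = -1 - 4/3 = -7/3 ≈ -2.3333)
U(E) = -7/3 + E*(6 - E) (U(E) = -7/3 + (6 - E)*E = -7/3 + E*(6 - E))
(U(2) + 9)*Z(3) = ((-7/3 - 1*2² + 6*2) + 9)*(-5) = ((-7/3 - 1*4 + 12) + 9)*(-5) = ((-7/3 - 4 + 12) + 9)*(-5) = (17/3 + 9)*(-5) = (44/3)*(-5) = -220/3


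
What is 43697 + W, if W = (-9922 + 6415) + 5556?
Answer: 45746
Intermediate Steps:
W = 2049 (W = -3507 + 5556 = 2049)
43697 + W = 43697 + 2049 = 45746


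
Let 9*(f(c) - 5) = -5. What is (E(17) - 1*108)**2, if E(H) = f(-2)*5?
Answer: 595984/81 ≈ 7357.8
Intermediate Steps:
f(c) = 40/9 (f(c) = 5 + (1/9)*(-5) = 5 - 5/9 = 40/9)
E(H) = 200/9 (E(H) = (40/9)*5 = 200/9)
(E(17) - 1*108)**2 = (200/9 - 1*108)**2 = (200/9 - 108)**2 = (-772/9)**2 = 595984/81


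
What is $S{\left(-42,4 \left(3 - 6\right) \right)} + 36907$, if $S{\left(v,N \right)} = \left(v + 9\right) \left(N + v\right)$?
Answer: $38689$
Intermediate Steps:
$S{\left(v,N \right)} = \left(9 + v\right) \left(N + v\right)$
$S{\left(-42,4 \left(3 - 6\right) \right)} + 36907 = \left(\left(-42\right)^{2} + 9 \cdot 4 \left(3 - 6\right) + 9 \left(-42\right) + 4 \left(3 - 6\right) \left(-42\right)\right) + 36907 = \left(1764 + 9 \cdot 4 \left(-3\right) - 378 + 4 \left(-3\right) \left(-42\right)\right) + 36907 = \left(1764 + 9 \left(-12\right) - 378 - -504\right) + 36907 = \left(1764 - 108 - 378 + 504\right) + 36907 = 1782 + 36907 = 38689$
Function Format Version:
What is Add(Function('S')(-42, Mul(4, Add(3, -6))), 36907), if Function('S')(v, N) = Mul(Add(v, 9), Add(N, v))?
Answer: 38689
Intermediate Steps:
Function('S')(v, N) = Mul(Add(9, v), Add(N, v))
Add(Function('S')(-42, Mul(4, Add(3, -6))), 36907) = Add(Add(Pow(-42, 2), Mul(9, Mul(4, Add(3, -6))), Mul(9, -42), Mul(Mul(4, Add(3, -6)), -42)), 36907) = Add(Add(1764, Mul(9, Mul(4, -3)), -378, Mul(Mul(4, -3), -42)), 36907) = Add(Add(1764, Mul(9, -12), -378, Mul(-12, -42)), 36907) = Add(Add(1764, -108, -378, 504), 36907) = Add(1782, 36907) = 38689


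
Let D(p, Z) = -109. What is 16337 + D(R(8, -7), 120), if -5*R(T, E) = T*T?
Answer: 16228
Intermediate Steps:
R(T, E) = -T²/5 (R(T, E) = -T*T/5 = -T²/5)
16337 + D(R(8, -7), 120) = 16337 - 109 = 16228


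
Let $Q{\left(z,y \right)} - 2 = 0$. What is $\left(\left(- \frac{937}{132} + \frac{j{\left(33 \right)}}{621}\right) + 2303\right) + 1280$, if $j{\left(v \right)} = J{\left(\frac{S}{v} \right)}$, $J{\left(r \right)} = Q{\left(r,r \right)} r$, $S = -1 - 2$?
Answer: $\frac{97707925}{27324} \approx 3575.9$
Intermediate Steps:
$S = -3$ ($S = -1 - 2 = -3$)
$Q{\left(z,y \right)} = 2$ ($Q{\left(z,y \right)} = 2 + 0 = 2$)
$J{\left(r \right)} = 2 r$
$j{\left(v \right)} = - \frac{6}{v}$ ($j{\left(v \right)} = 2 \left(- \frac{3}{v}\right) = - \frac{6}{v}$)
$\left(\left(- \frac{937}{132} + \frac{j{\left(33 \right)}}{621}\right) + 2303\right) + 1280 = \left(\left(- \frac{937}{132} + \frac{\left(-6\right) \frac{1}{33}}{621}\right) + 2303\right) + 1280 = \left(\left(\left(-937\right) \frac{1}{132} + \left(-6\right) \frac{1}{33} \cdot \frac{1}{621}\right) + 2303\right) + 1280 = \left(\left(- \frac{937}{132} - \frac{2}{6831}\right) + 2303\right) + 1280 = \left(- \frac{193967}{27324} + 2303\right) + 1280 = \frac{62733205}{27324} + 1280 = \frac{97707925}{27324}$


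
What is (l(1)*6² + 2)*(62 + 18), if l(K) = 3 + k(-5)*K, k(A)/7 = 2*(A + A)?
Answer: -394400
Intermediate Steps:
k(A) = 28*A (k(A) = 7*(2*(A + A)) = 7*(2*(2*A)) = 7*(4*A) = 28*A)
l(K) = 3 - 140*K (l(K) = 3 + (28*(-5))*K = 3 - 140*K)
(l(1)*6² + 2)*(62 + 18) = ((3 - 140*1)*6² + 2)*(62 + 18) = ((3 - 140)*36 + 2)*80 = (-137*36 + 2)*80 = (-4932 + 2)*80 = -4930*80 = -394400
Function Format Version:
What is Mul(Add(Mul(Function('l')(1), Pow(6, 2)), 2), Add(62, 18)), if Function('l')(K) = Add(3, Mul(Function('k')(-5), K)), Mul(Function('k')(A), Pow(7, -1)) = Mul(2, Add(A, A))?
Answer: -394400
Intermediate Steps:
Function('k')(A) = Mul(28, A) (Function('k')(A) = Mul(7, Mul(2, Add(A, A))) = Mul(7, Mul(2, Mul(2, A))) = Mul(7, Mul(4, A)) = Mul(28, A))
Function('l')(K) = Add(3, Mul(-140, K)) (Function('l')(K) = Add(3, Mul(Mul(28, -5), K)) = Add(3, Mul(-140, K)))
Mul(Add(Mul(Function('l')(1), Pow(6, 2)), 2), Add(62, 18)) = Mul(Add(Mul(Add(3, Mul(-140, 1)), Pow(6, 2)), 2), Add(62, 18)) = Mul(Add(Mul(Add(3, -140), 36), 2), 80) = Mul(Add(Mul(-137, 36), 2), 80) = Mul(Add(-4932, 2), 80) = Mul(-4930, 80) = -394400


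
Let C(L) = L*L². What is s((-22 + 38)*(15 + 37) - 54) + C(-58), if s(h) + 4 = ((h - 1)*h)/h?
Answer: -194339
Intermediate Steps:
s(h) = -5 + h (s(h) = -4 + ((h - 1)*h)/h = -4 + ((-1 + h)*h)/h = -4 + (h*(-1 + h))/h = -4 + (-1 + h) = -5 + h)
C(L) = L³
s((-22 + 38)*(15 + 37) - 54) + C(-58) = (-5 + ((-22 + 38)*(15 + 37) - 54)) + (-58)³ = (-5 + (16*52 - 54)) - 195112 = (-5 + (832 - 54)) - 195112 = (-5 + 778) - 195112 = 773 - 195112 = -194339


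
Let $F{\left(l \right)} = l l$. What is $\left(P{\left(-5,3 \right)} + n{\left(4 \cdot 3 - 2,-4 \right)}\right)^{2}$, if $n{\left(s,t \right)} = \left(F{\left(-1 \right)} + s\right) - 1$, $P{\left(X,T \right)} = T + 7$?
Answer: $400$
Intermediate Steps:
$F{\left(l \right)} = l^{2}$
$P{\left(X,T \right)} = 7 + T$
$n{\left(s,t \right)} = s$ ($n{\left(s,t \right)} = \left(\left(-1\right)^{2} + s\right) - 1 = \left(1 + s\right) - 1 = s$)
$\left(P{\left(-5,3 \right)} + n{\left(4 \cdot 3 - 2,-4 \right)}\right)^{2} = \left(\left(7 + 3\right) + \left(4 \cdot 3 - 2\right)\right)^{2} = \left(10 + \left(12 - 2\right)\right)^{2} = \left(10 + 10\right)^{2} = 20^{2} = 400$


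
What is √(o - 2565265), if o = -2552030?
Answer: I*√5117295 ≈ 2262.1*I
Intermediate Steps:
√(o - 2565265) = √(-2552030 - 2565265) = √(-5117295) = I*√5117295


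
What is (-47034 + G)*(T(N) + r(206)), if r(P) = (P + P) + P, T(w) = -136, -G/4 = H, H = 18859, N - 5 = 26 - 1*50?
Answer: -59030540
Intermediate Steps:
N = -19 (N = 5 + (26 - 1*50) = 5 + (26 - 50) = 5 - 24 = -19)
G = -75436 (G = -4*18859 = -75436)
r(P) = 3*P (r(P) = 2*P + P = 3*P)
(-47034 + G)*(T(N) + r(206)) = (-47034 - 75436)*(-136 + 3*206) = -122470*(-136 + 618) = -122470*482 = -59030540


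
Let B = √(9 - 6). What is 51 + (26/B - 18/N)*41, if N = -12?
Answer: 225/2 + 1066*√3/3 ≈ 727.96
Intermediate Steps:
B = √3 ≈ 1.7320
51 + (26/B - 18/N)*41 = 51 + (26/(√3) - 18/(-12))*41 = 51 + (26*(√3/3) - 18*(-1/12))*41 = 51 + (26*√3/3 + 3/2)*41 = 51 + (3/2 + 26*√3/3)*41 = 51 + (123/2 + 1066*√3/3) = 225/2 + 1066*√3/3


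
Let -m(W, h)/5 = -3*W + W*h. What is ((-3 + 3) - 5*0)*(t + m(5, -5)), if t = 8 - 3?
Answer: 0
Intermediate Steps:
m(W, h) = 15*W - 5*W*h (m(W, h) = -5*(-3*W + W*h) = 15*W - 5*W*h)
t = 5
((-3 + 3) - 5*0)*(t + m(5, -5)) = ((-3 + 3) - 5*0)*(5 + 5*5*(3 - 1*(-5))) = (0 + 0)*(5 + 5*5*(3 + 5)) = 0*(5 + 5*5*8) = 0*(5 + 200) = 0*205 = 0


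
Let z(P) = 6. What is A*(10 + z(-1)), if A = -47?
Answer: -752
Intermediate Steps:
A*(10 + z(-1)) = -47*(10 + 6) = -47*16 = -752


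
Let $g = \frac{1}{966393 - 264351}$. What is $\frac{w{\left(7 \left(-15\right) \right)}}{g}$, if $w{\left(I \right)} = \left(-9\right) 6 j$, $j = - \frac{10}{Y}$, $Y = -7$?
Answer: $- \frac{379102680}{7} \approx -5.4158 \cdot 10^{7}$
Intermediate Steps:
$j = \frac{10}{7}$ ($j = - \frac{10}{-7} = \left(-10\right) \left(- \frac{1}{7}\right) = \frac{10}{7} \approx 1.4286$)
$g = \frac{1}{702042} \approx 1.4244 \cdot 10^{-6}$
$w{\left(I \right)} = - \frac{540}{7}$ ($w{\left(I \right)} = \left(-9\right) 6 \cdot \frac{10}{7} = \left(-54\right) \frac{10}{7} = - \frac{540}{7}$)
$\frac{w{\left(7 \left(-15\right) \right)}}{g} = - \frac{540 \frac{1}{\frac{1}{702042}}}{7} = \left(- \frac{540}{7}\right) 702042 = - \frac{379102680}{7}$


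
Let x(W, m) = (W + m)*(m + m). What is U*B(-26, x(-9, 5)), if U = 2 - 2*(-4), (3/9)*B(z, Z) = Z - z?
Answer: -420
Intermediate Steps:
x(W, m) = 2*m*(W + m) (x(W, m) = (W + m)*(2*m) = 2*m*(W + m))
B(z, Z) = -3*z + 3*Z (B(z, Z) = 3*(Z - z) = -3*z + 3*Z)
U = 10 (U = 2 + 8 = 10)
U*B(-26, x(-9, 5)) = 10*(-3*(-26) + 3*(2*5*(-9 + 5))) = 10*(78 + 3*(2*5*(-4))) = 10*(78 + 3*(-40)) = 10*(78 - 120) = 10*(-42) = -420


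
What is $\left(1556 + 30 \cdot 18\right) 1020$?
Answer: $2137920$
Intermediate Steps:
$\left(1556 + 30 \cdot 18\right) 1020 = \left(1556 + 540\right) 1020 = 2096 \cdot 1020 = 2137920$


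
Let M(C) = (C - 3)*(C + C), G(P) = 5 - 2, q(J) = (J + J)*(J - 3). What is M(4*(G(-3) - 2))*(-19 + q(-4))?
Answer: 296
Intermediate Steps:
q(J) = 2*J*(-3 + J) (q(J) = (2*J)*(-3 + J) = 2*J*(-3 + J))
G(P) = 3
M(C) = 2*C*(-3 + C) (M(C) = (-3 + C)*(2*C) = 2*C*(-3 + C))
M(4*(G(-3) - 2))*(-19 + q(-4)) = (2*(4*(3 - 2))*(-3 + 4*(3 - 2)))*(-19 + 2*(-4)*(-3 - 4)) = (2*(4*1)*(-3 + 4*1))*(-19 + 2*(-4)*(-7)) = (2*4*(-3 + 4))*(-19 + 56) = (2*4*1)*37 = 8*37 = 296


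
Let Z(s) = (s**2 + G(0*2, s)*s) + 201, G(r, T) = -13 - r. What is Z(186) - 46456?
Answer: -14077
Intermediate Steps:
Z(s) = 201 + s**2 - 13*s (Z(s) = (s**2 + (-13 - 0*2)*s) + 201 = (s**2 + (-13 - 1*0)*s) + 201 = (s**2 + (-13 + 0)*s) + 201 = (s**2 - 13*s) + 201 = 201 + s**2 - 13*s)
Z(186) - 46456 = (201 + 186**2 - 13*186) - 46456 = (201 + 34596 - 2418) - 46456 = 32379 - 46456 = -14077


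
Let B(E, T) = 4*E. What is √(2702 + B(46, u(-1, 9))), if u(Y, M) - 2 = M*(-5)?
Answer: √2886 ≈ 53.721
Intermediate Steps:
u(Y, M) = 2 - 5*M (u(Y, M) = 2 + M*(-5) = 2 - 5*M)
√(2702 + B(46, u(-1, 9))) = √(2702 + 4*46) = √(2702 + 184) = √2886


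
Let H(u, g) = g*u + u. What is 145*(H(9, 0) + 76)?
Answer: 12325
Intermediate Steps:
H(u, g) = u + g*u
145*(H(9, 0) + 76) = 145*(9*(1 + 0) + 76) = 145*(9*1 + 76) = 145*(9 + 76) = 145*85 = 12325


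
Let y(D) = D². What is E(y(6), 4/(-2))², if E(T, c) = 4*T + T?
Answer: 32400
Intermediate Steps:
E(T, c) = 5*T
E(y(6), 4/(-2))² = (5*6²)² = (5*36)² = 180² = 32400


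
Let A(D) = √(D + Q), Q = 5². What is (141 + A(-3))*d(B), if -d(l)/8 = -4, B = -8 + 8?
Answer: 4512 + 32*√22 ≈ 4662.1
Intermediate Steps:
Q = 25
B = 0
d(l) = 32 (d(l) = -8*(-4) = 32)
A(D) = √(25 + D) (A(D) = √(D + 25) = √(25 + D))
(141 + A(-3))*d(B) = (141 + √(25 - 3))*32 = (141 + √22)*32 = 4512 + 32*√22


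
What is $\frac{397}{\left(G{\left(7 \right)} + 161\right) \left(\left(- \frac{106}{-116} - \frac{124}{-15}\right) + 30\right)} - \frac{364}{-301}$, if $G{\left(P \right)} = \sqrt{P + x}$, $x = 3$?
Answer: $\frac{16106334778}{12659605017} - \frac{115130 \sqrt{10}}{294409419} \approx 1.271$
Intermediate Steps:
$G{\left(P \right)} = \sqrt{3 + P}$ ($G{\left(P \right)} = \sqrt{P + 3} = \sqrt{3 + P}$)
$\frac{397}{\left(G{\left(7 \right)} + 161\right) \left(\left(- \frac{106}{-116} - \frac{124}{-15}\right) + 30\right)} - \frac{364}{-301} = \frac{397}{\left(\sqrt{3 + 7} + 161\right) \left(\left(- \frac{106}{-116} - \frac{124}{-15}\right) + 30\right)} - \frac{364}{-301} = \frac{397}{\left(\sqrt{10} + 161\right) \left(\left(\left(-106\right) \left(- \frac{1}{116}\right) - - \frac{124}{15}\right) + 30\right)} - - \frac{52}{43} = \frac{397}{\left(161 + \sqrt{10}\right) \left(\left(\frac{53}{58} + \frac{124}{15}\right) + 30\right)} + \frac{52}{43} = \frac{397}{\left(161 + \sqrt{10}\right) \left(\frac{7987}{870} + 30\right)} + \frac{52}{43} = \frac{397}{\left(161 + \sqrt{10}\right) \frac{34087}{870}} + \frac{52}{43} = \frac{397}{\frac{5488007}{870} + \frac{34087 \sqrt{10}}{870}} + \frac{52}{43} = \frac{52}{43} + \frac{397}{\frac{5488007}{870} + \frac{34087 \sqrt{10}}{870}}$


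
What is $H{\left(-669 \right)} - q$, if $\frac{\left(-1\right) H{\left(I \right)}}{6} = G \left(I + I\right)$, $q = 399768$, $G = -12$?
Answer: $-496104$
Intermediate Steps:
$H{\left(I \right)} = 144 I$ ($H{\left(I \right)} = - 6 \left(- 12 \left(I + I\right)\right) = - 6 \left(- 12 \cdot 2 I\right) = - 6 \left(- 24 I\right) = 144 I$)
$H{\left(-669 \right)} - q = 144 \left(-669\right) - 399768 = -96336 - 399768 = -496104$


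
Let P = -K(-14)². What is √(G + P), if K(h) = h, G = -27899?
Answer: I*√28095 ≈ 167.62*I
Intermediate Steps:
P = -196 (P = -1*(-14)² = -1*196 = -196)
√(G + P) = √(-27899 - 196) = √(-28095) = I*√28095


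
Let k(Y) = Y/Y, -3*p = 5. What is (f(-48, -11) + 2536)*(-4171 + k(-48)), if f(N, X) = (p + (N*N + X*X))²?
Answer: -73497256360/3 ≈ -2.4499e+10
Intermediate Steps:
p = -5/3 (p = -⅓*5 = -5/3 ≈ -1.6667)
k(Y) = 1
f(N, X) = (-5/3 + N² + X²)² (f(N, X) = (-5/3 + (N*N + X*X))² = (-5/3 + (N² + X²))² = (-5/3 + N² + X²)²)
(f(-48, -11) + 2536)*(-4171 + k(-48)) = ((-5 + 3*(-48)² + 3*(-11)²)²/9 + 2536)*(-4171 + 1) = ((-5 + 3*2304 + 3*121)²/9 + 2536)*(-4170) = ((-5 + 6912 + 363)²/9 + 2536)*(-4170) = ((⅑)*7270² + 2536)*(-4170) = ((⅑)*52852900 + 2536)*(-4170) = (52852900/9 + 2536)*(-4170) = (52875724/9)*(-4170) = -73497256360/3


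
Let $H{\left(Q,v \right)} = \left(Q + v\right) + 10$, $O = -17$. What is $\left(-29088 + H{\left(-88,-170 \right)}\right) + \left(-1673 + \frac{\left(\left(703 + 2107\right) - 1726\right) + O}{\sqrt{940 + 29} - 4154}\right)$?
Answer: $- \frac{535056882041}{17254747} - \frac{1067 \sqrt{969}}{17254747} \approx -31009.0$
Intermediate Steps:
$H{\left(Q,v \right)} = 10 + Q + v$
$\left(-29088 + H{\left(-88,-170 \right)}\right) + \left(-1673 + \frac{\left(\left(703 + 2107\right) - 1726\right) + O}{\sqrt{940 + 29} - 4154}\right) = \left(-29088 - 248\right) - \left(1673 - \frac{\left(\left(703 + 2107\right) - 1726\right) - 17}{\sqrt{940 + 29} - 4154}\right) = \left(-29088 - 248\right) - \left(1673 - \frac{\left(2810 - 1726\right) - 17}{\sqrt{969} - 4154}\right) = -29336 - \left(1673 - \frac{1084 - 17}{-4154 + \sqrt{969}}\right) = -29336 - \left(1673 - \frac{1067}{-4154 + \sqrt{969}}\right) = -31009 + \frac{1067}{-4154 + \sqrt{969}}$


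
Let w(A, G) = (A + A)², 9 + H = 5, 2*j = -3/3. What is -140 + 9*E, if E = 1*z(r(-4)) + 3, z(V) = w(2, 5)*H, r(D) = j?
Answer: -689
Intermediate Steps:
j = -½ (j = (-3/3)/2 = (-3*⅓)/2 = (½)*(-1) = -½ ≈ -0.50000)
H = -4 (H = -9 + 5 = -4)
r(D) = -½
w(A, G) = 4*A² (w(A, G) = (2*A)² = 4*A²)
z(V) = -64 (z(V) = (4*2²)*(-4) = (4*4)*(-4) = 16*(-4) = -64)
E = -61 (E = 1*(-64) + 3 = -64 + 3 = -61)
-140 + 9*E = -140 + 9*(-61) = -140 - 549 = -689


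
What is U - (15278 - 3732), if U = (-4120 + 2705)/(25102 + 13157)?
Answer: -441739829/38259 ≈ -11546.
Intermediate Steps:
U = -1415/38259 ≈ -0.036985
U - (15278 - 3732) = -1415/38259 - (15278 - 3732) = -1415/38259 - 1*11546 = -1415/38259 - 11546 = -441739829/38259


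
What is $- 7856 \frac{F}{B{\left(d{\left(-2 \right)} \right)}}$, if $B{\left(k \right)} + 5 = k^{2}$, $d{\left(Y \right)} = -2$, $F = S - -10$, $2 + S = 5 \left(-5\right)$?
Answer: $-133552$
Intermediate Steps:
$S = -27$ ($S = -2 + 5 \left(-5\right) = -2 - 25 = -27$)
$F = -17$ ($F = -27 - -10 = -27 + 10 = -17$)
$B{\left(k \right)} = -5 + k^{2}$
$- 7856 \frac{F}{B{\left(d{\left(-2 \right)} \right)}} = - 7856 \left(- \frac{17}{-5 + \left(-2\right)^{2}}\right) = - 7856 \left(- \frac{17}{-5 + 4}\right) = - 7856 \left(- \frac{17}{-1}\right) = - 7856 \left(\left(-17\right) \left(-1\right)\right) = \left(-7856\right) 17 = -133552$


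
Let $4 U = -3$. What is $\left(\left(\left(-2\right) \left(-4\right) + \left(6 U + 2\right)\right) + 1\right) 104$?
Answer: $676$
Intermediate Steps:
$U = - \frac{3}{4}$ ($U = \frac{1}{4} \left(-3\right) = - \frac{3}{4} \approx -0.75$)
$\left(\left(\left(-2\right) \left(-4\right) + \left(6 U + 2\right)\right) + 1\right) 104 = \left(\left(\left(-2\right) \left(-4\right) + \left(6 \left(- \frac{3}{4}\right) + 2\right)\right) + 1\right) 104 = \left(\left(8 + \left(- \frac{9}{2} + 2\right)\right) + 1\right) 104 = \left(\left(8 - \frac{5}{2}\right) + 1\right) 104 = \left(\frac{11}{2} + 1\right) 104 = \frac{13}{2} \cdot 104 = 676$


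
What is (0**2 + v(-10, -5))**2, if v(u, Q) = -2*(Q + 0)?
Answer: 100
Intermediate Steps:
v(u, Q) = -2*Q
(0**2 + v(-10, -5))**2 = (0**2 - 2*(-5))**2 = (0 + 10)**2 = 10**2 = 100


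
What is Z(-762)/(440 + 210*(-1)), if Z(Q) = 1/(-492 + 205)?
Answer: -1/66010 ≈ -1.5149e-5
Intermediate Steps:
Z(Q) = -1/287 (Z(Q) = 1/(-287) = -1/287)
Z(-762)/(440 + 210*(-1)) = -1/(287*(440 + 210*(-1))) = -1/(287*(440 - 210)) = -1/287/230 = -1/287*1/230 = -1/66010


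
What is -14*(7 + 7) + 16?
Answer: -180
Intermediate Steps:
-14*(7 + 7) + 16 = -14*14 + 16 = -196 + 16 = -180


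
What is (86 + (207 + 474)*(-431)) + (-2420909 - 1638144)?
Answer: -4352478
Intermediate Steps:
(86 + (207 + 474)*(-431)) + (-2420909 - 1638144) = (86 + 681*(-431)) - 4059053 = (86 - 293511) - 4059053 = -293425 - 4059053 = -4352478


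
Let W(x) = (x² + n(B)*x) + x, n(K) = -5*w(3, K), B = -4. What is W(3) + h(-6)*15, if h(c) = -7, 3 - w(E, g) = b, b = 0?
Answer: -138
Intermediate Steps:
w(E, g) = 3 (w(E, g) = 3 - 1*0 = 3 + 0 = 3)
n(K) = -15 (n(K) = -5*3 = -15)
W(x) = x² - 14*x (W(x) = (x² - 15*x) + x = x² - 14*x)
W(3) + h(-6)*15 = 3*(-14 + 3) - 7*15 = 3*(-11) - 105 = -33 - 105 = -138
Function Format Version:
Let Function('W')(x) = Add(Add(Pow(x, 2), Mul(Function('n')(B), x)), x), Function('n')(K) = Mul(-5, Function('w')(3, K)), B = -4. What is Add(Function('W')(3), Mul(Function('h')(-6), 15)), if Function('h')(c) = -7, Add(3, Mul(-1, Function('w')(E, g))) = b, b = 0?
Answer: -138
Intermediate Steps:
Function('w')(E, g) = 3 (Function('w')(E, g) = Add(3, Mul(-1, 0)) = Add(3, 0) = 3)
Function('n')(K) = -15 (Function('n')(K) = Mul(-5, 3) = -15)
Function('W')(x) = Add(Pow(x, 2), Mul(-14, x)) (Function('W')(x) = Add(Add(Pow(x, 2), Mul(-15, x)), x) = Add(Pow(x, 2), Mul(-14, x)))
Add(Function('W')(3), Mul(Function('h')(-6), 15)) = Add(Mul(3, Add(-14, 3)), Mul(-7, 15)) = Add(Mul(3, -11), -105) = Add(-33, -105) = -138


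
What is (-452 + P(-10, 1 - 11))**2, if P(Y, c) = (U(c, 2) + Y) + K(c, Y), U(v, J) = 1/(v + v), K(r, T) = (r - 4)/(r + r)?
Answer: 85137529/400 ≈ 2.1284e+5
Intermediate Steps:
K(r, T) = (-4 + r)/(2*r) (K(r, T) = (-4 + r)/((2*r)) = (-4 + r)*(1/(2*r)) = (-4 + r)/(2*r))
U(v, J) = 1/(2*v)
P(Y, c) = Y + 1/(2*c) + (-4 + c)/(2*c) (P(Y, c) = (1/(2*c) + Y) + (-4 + c)/(2*c) = (Y + 1/(2*c)) + (-4 + c)/(2*c) = Y + 1/(2*c) + (-4 + c)/(2*c))
(-452 + P(-10, 1 - 11))**2 = (-452 + (1/2 - 10 - 3/(2*(1 - 11))))**2 = (-452 + (1/2 - 10 - 3/2/(-10)))**2 = (-452 + (1/2 - 10 - 3/2*(-1/10)))**2 = (-452 + (1/2 - 10 + 3/20))**2 = (-452 - 187/20)**2 = (-9227/20)**2 = 85137529/400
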